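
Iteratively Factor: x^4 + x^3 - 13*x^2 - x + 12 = (x - 1)*(x^3 + 2*x^2 - 11*x - 12) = (x - 3)*(x - 1)*(x^2 + 5*x + 4) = (x - 3)*(x - 1)*(x + 1)*(x + 4)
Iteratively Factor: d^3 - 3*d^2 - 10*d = (d - 5)*(d^2 + 2*d) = d*(d - 5)*(d + 2)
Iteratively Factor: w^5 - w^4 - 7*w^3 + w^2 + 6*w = (w)*(w^4 - w^3 - 7*w^2 + w + 6) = w*(w + 2)*(w^3 - 3*w^2 - w + 3) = w*(w + 1)*(w + 2)*(w^2 - 4*w + 3) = w*(w - 3)*(w + 1)*(w + 2)*(w - 1)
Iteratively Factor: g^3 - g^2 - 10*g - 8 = (g + 2)*(g^2 - 3*g - 4) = (g + 1)*(g + 2)*(g - 4)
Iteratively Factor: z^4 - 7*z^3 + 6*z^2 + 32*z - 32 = (z - 4)*(z^3 - 3*z^2 - 6*z + 8) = (z - 4)^2*(z^2 + z - 2) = (z - 4)^2*(z + 2)*(z - 1)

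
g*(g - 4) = g^2 - 4*g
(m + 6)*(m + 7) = m^2 + 13*m + 42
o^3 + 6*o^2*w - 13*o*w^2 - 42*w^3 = (o - 3*w)*(o + 2*w)*(o + 7*w)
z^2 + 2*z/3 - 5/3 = (z - 1)*(z + 5/3)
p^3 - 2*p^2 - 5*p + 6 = (p - 3)*(p - 1)*(p + 2)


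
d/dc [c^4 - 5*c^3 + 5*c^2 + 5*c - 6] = 4*c^3 - 15*c^2 + 10*c + 5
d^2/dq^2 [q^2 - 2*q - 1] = 2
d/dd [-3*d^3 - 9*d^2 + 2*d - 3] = -9*d^2 - 18*d + 2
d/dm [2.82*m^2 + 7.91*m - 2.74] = 5.64*m + 7.91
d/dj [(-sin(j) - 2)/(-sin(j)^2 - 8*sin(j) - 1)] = (-4*sin(j) + cos(j)^2 - 16)*cos(j)/(sin(j)^2 + 8*sin(j) + 1)^2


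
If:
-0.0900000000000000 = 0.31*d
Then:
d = -0.29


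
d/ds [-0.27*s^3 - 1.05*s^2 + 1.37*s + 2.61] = -0.81*s^2 - 2.1*s + 1.37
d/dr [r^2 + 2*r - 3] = 2*r + 2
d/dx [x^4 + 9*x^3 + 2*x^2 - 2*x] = 4*x^3 + 27*x^2 + 4*x - 2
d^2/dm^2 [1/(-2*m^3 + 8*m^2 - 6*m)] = (m*(3*m - 4)*(m^2 - 4*m + 3) - (3*m^2 - 8*m + 3)^2)/(m^3*(m^2 - 4*m + 3)^3)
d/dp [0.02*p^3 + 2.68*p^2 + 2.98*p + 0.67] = 0.06*p^2 + 5.36*p + 2.98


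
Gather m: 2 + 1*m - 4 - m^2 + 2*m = -m^2 + 3*m - 2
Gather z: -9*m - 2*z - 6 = -9*m - 2*z - 6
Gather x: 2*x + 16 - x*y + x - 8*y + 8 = x*(3 - y) - 8*y + 24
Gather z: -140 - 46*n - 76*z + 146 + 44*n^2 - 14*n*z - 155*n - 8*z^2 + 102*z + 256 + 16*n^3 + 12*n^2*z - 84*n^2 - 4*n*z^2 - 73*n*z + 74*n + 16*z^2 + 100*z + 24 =16*n^3 - 40*n^2 - 127*n + z^2*(8 - 4*n) + z*(12*n^2 - 87*n + 126) + 286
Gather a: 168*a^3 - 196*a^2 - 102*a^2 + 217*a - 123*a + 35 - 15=168*a^3 - 298*a^2 + 94*a + 20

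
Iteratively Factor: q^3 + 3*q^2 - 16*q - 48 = (q + 4)*(q^2 - q - 12) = (q - 4)*(q + 4)*(q + 3)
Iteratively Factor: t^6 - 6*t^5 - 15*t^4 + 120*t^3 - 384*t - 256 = (t - 4)*(t^5 - 2*t^4 - 23*t^3 + 28*t^2 + 112*t + 64) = (t - 4)^2*(t^4 + 2*t^3 - 15*t^2 - 32*t - 16) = (t - 4)^2*(t + 1)*(t^3 + t^2 - 16*t - 16) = (t - 4)^2*(t + 1)^2*(t^2 - 16) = (t - 4)^2*(t + 1)^2*(t + 4)*(t - 4)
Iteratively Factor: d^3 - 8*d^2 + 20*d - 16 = (d - 4)*(d^2 - 4*d + 4) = (d - 4)*(d - 2)*(d - 2)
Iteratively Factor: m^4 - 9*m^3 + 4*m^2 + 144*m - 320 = (m - 5)*(m^3 - 4*m^2 - 16*m + 64) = (m - 5)*(m - 4)*(m^2 - 16) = (m - 5)*(m - 4)^2*(m + 4)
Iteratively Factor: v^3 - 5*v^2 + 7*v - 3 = (v - 1)*(v^2 - 4*v + 3) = (v - 3)*(v - 1)*(v - 1)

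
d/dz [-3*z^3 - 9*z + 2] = -9*z^2 - 9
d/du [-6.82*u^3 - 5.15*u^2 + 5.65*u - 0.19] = -20.46*u^2 - 10.3*u + 5.65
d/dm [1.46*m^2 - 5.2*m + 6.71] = 2.92*m - 5.2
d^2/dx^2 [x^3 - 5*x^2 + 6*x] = 6*x - 10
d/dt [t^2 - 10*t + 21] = 2*t - 10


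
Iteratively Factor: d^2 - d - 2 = (d - 2)*(d + 1)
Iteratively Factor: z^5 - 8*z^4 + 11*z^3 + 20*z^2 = (z + 1)*(z^4 - 9*z^3 + 20*z^2) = (z - 5)*(z + 1)*(z^3 - 4*z^2) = z*(z - 5)*(z + 1)*(z^2 - 4*z) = z^2*(z - 5)*(z + 1)*(z - 4)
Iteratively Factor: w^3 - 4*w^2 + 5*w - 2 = (w - 1)*(w^2 - 3*w + 2) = (w - 1)^2*(w - 2)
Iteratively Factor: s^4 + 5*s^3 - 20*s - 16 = (s + 4)*(s^3 + s^2 - 4*s - 4) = (s + 2)*(s + 4)*(s^2 - s - 2) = (s + 1)*(s + 2)*(s + 4)*(s - 2)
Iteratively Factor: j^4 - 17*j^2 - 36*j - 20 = (j + 1)*(j^3 - j^2 - 16*j - 20) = (j - 5)*(j + 1)*(j^2 + 4*j + 4) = (j - 5)*(j + 1)*(j + 2)*(j + 2)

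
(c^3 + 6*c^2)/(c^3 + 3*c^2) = (c + 6)/(c + 3)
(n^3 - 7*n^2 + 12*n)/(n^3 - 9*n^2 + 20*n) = (n - 3)/(n - 5)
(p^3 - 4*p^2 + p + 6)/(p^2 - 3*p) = p - 1 - 2/p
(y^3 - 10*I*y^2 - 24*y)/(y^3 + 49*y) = (y^2 - 10*I*y - 24)/(y^2 + 49)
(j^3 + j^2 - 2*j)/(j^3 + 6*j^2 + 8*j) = (j - 1)/(j + 4)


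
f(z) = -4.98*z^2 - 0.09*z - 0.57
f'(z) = -9.96*z - 0.09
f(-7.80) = -302.85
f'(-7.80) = 77.60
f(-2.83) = -40.20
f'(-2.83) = 28.10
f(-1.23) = -7.99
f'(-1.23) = 12.16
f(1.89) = -18.53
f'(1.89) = -18.91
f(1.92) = -19.10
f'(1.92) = -19.21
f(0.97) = -5.34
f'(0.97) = -9.75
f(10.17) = -516.56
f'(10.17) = -101.38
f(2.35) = -28.28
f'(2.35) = -23.50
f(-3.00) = -45.12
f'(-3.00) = 29.79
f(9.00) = -404.76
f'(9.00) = -89.73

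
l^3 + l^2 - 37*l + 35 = (l - 5)*(l - 1)*(l + 7)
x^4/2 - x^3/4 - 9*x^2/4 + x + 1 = (x/2 + 1)*(x - 2)*(x - 1)*(x + 1/2)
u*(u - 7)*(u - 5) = u^3 - 12*u^2 + 35*u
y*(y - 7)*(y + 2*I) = y^3 - 7*y^2 + 2*I*y^2 - 14*I*y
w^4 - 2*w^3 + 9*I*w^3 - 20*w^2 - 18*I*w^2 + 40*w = w*(w - 2)*(w + 4*I)*(w + 5*I)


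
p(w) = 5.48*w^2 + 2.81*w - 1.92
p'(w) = 10.96*w + 2.81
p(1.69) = 18.48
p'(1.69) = 21.33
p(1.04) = 6.93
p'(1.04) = 14.21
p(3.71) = 83.93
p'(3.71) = 43.47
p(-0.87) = -0.22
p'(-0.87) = -6.73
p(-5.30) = 137.12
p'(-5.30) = -55.28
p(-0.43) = -2.12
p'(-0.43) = -1.90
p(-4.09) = 78.26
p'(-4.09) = -42.02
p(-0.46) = -2.05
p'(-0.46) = -2.23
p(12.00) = 820.92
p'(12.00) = 134.33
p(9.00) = 467.25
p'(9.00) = 101.45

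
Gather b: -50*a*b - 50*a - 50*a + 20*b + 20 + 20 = -100*a + b*(20 - 50*a) + 40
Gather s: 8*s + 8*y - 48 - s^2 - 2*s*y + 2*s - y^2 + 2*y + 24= -s^2 + s*(10 - 2*y) - y^2 + 10*y - 24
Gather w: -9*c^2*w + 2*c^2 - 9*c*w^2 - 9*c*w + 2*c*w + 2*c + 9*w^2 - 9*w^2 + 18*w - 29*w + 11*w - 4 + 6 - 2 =2*c^2 - 9*c*w^2 + 2*c + w*(-9*c^2 - 7*c)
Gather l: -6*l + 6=6 - 6*l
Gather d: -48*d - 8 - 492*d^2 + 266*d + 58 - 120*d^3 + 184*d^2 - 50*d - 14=-120*d^3 - 308*d^2 + 168*d + 36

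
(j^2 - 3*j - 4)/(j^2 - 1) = (j - 4)/(j - 1)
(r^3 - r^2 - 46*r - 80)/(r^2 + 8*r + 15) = (r^2 - 6*r - 16)/(r + 3)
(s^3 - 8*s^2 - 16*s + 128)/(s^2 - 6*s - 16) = (s^2 - 16)/(s + 2)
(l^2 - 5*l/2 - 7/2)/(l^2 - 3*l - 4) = (l - 7/2)/(l - 4)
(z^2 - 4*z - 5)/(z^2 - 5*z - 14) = (-z^2 + 4*z + 5)/(-z^2 + 5*z + 14)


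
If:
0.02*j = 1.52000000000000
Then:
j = 76.00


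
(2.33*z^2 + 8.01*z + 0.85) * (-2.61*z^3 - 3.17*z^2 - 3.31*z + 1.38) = -6.0813*z^5 - 28.2922*z^4 - 35.3225*z^3 - 25.9922*z^2 + 8.2403*z + 1.173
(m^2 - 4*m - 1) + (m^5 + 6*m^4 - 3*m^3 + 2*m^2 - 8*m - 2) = m^5 + 6*m^4 - 3*m^3 + 3*m^2 - 12*m - 3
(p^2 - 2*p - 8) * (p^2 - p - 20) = p^4 - 3*p^3 - 26*p^2 + 48*p + 160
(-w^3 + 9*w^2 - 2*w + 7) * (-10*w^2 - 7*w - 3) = 10*w^5 - 83*w^4 - 40*w^3 - 83*w^2 - 43*w - 21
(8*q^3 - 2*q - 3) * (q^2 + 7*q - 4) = 8*q^5 + 56*q^4 - 34*q^3 - 17*q^2 - 13*q + 12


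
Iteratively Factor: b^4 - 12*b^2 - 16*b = (b - 4)*(b^3 + 4*b^2 + 4*b) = (b - 4)*(b + 2)*(b^2 + 2*b) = (b - 4)*(b + 2)^2*(b)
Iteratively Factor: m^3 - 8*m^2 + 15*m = (m - 5)*(m^2 - 3*m) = m*(m - 5)*(m - 3)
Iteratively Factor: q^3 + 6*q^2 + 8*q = (q + 4)*(q^2 + 2*q) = (q + 2)*(q + 4)*(q)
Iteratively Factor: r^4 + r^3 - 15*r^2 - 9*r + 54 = (r - 3)*(r^3 + 4*r^2 - 3*r - 18) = (r - 3)*(r - 2)*(r^2 + 6*r + 9) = (r - 3)*(r - 2)*(r + 3)*(r + 3)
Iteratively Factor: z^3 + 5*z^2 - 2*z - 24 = (z - 2)*(z^2 + 7*z + 12) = (z - 2)*(z + 3)*(z + 4)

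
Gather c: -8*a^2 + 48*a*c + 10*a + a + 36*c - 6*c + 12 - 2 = -8*a^2 + 11*a + c*(48*a + 30) + 10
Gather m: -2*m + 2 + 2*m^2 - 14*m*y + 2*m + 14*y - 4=2*m^2 - 14*m*y + 14*y - 2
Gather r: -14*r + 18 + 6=24 - 14*r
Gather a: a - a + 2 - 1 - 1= 0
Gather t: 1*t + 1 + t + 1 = 2*t + 2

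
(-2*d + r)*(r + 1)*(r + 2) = -2*d*r^2 - 6*d*r - 4*d + r^3 + 3*r^2 + 2*r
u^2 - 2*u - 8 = (u - 4)*(u + 2)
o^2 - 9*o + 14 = (o - 7)*(o - 2)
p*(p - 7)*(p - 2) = p^3 - 9*p^2 + 14*p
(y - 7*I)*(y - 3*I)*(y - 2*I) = y^3 - 12*I*y^2 - 41*y + 42*I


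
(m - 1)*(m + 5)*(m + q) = m^3 + m^2*q + 4*m^2 + 4*m*q - 5*m - 5*q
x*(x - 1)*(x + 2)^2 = x^4 + 3*x^3 - 4*x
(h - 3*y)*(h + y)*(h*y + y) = h^3*y - 2*h^2*y^2 + h^2*y - 3*h*y^3 - 2*h*y^2 - 3*y^3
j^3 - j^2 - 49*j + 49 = (j - 7)*(j - 1)*(j + 7)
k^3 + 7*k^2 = k^2*(k + 7)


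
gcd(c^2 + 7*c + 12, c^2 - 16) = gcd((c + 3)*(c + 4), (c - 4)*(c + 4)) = c + 4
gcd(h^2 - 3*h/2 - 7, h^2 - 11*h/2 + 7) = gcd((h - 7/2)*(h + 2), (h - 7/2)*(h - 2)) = h - 7/2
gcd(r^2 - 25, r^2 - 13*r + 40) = r - 5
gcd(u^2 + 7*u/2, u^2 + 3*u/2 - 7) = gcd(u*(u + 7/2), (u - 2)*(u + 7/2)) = u + 7/2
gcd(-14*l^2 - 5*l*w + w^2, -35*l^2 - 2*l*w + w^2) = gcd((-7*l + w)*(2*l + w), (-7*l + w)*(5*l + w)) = -7*l + w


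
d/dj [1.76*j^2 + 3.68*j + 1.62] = 3.52*j + 3.68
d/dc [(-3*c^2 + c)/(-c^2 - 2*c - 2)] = (7*c^2 + 12*c - 2)/(c^4 + 4*c^3 + 8*c^2 + 8*c + 4)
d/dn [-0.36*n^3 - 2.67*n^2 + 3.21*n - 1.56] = -1.08*n^2 - 5.34*n + 3.21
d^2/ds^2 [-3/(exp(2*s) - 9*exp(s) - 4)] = 3*(2*(2*exp(s) - 9)^2*exp(s) + (4*exp(s) - 9)*(-exp(2*s) + 9*exp(s) + 4))*exp(s)/(-exp(2*s) + 9*exp(s) + 4)^3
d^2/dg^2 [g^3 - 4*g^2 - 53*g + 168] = 6*g - 8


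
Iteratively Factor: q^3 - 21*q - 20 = (q + 1)*(q^2 - q - 20) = (q + 1)*(q + 4)*(q - 5)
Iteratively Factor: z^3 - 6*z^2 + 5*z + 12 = (z + 1)*(z^2 - 7*z + 12) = (z - 3)*(z + 1)*(z - 4)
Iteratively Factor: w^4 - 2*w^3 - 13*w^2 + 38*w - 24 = (w - 1)*(w^3 - w^2 - 14*w + 24) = (w - 3)*(w - 1)*(w^2 + 2*w - 8) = (w - 3)*(w - 1)*(w + 4)*(w - 2)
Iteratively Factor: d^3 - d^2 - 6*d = (d + 2)*(d^2 - 3*d) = d*(d + 2)*(d - 3)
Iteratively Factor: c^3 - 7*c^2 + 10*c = (c)*(c^2 - 7*c + 10) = c*(c - 5)*(c - 2)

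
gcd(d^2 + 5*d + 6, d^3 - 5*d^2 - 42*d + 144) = 1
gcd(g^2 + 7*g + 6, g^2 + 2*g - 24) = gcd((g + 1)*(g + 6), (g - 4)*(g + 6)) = g + 6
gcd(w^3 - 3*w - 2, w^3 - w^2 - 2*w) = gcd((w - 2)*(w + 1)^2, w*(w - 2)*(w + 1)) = w^2 - w - 2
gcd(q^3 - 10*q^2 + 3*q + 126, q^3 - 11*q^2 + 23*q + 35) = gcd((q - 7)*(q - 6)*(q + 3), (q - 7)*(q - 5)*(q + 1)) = q - 7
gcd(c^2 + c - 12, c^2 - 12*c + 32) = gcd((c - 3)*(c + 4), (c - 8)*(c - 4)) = 1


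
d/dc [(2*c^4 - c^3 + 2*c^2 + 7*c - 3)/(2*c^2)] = (4*c^4 - c^3 - 7*c + 6)/(2*c^3)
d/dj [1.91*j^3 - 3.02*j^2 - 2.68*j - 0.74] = 5.73*j^2 - 6.04*j - 2.68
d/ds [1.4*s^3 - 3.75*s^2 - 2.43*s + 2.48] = 4.2*s^2 - 7.5*s - 2.43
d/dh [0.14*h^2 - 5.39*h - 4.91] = 0.28*h - 5.39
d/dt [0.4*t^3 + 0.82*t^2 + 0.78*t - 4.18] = 1.2*t^2 + 1.64*t + 0.78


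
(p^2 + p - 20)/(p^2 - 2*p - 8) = (p + 5)/(p + 2)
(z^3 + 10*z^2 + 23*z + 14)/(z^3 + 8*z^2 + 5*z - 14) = (z + 1)/(z - 1)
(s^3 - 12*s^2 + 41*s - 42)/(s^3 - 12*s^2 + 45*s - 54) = (s^2 - 9*s + 14)/(s^2 - 9*s + 18)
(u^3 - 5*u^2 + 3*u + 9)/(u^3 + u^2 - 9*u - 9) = (u - 3)/(u + 3)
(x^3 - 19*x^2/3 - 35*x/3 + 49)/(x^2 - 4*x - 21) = x - 7/3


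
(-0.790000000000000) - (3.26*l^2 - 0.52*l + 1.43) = -3.26*l^2 + 0.52*l - 2.22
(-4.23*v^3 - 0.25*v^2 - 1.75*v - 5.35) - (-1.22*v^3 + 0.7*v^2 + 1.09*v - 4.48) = -3.01*v^3 - 0.95*v^2 - 2.84*v - 0.869999999999999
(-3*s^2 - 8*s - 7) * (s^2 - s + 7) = -3*s^4 - 5*s^3 - 20*s^2 - 49*s - 49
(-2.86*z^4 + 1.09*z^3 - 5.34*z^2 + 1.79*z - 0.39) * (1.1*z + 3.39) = -3.146*z^5 - 8.4964*z^4 - 2.1789*z^3 - 16.1336*z^2 + 5.6391*z - 1.3221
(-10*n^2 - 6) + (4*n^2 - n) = -6*n^2 - n - 6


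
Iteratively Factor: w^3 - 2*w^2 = (w)*(w^2 - 2*w) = w^2*(w - 2)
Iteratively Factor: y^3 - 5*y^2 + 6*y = (y)*(y^2 - 5*y + 6) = y*(y - 2)*(y - 3)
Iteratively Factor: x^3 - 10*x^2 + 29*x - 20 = (x - 5)*(x^2 - 5*x + 4) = (x - 5)*(x - 1)*(x - 4)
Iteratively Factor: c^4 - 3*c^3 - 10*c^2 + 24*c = (c)*(c^3 - 3*c^2 - 10*c + 24) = c*(c - 4)*(c^2 + c - 6) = c*(c - 4)*(c - 2)*(c + 3)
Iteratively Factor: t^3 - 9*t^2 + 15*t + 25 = (t + 1)*(t^2 - 10*t + 25) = (t - 5)*(t + 1)*(t - 5)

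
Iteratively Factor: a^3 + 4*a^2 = (a + 4)*(a^2) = a*(a + 4)*(a)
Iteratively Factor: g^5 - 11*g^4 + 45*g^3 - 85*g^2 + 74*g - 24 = (g - 2)*(g^4 - 9*g^3 + 27*g^2 - 31*g + 12) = (g - 3)*(g - 2)*(g^3 - 6*g^2 + 9*g - 4) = (g - 4)*(g - 3)*(g - 2)*(g^2 - 2*g + 1) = (g - 4)*(g - 3)*(g - 2)*(g - 1)*(g - 1)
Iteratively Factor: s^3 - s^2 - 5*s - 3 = (s + 1)*(s^2 - 2*s - 3) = (s + 1)^2*(s - 3)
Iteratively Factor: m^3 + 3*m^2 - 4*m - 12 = (m + 3)*(m^2 - 4) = (m + 2)*(m + 3)*(m - 2)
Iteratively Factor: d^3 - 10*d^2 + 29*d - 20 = (d - 5)*(d^2 - 5*d + 4) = (d - 5)*(d - 4)*(d - 1)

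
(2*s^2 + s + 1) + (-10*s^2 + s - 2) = -8*s^2 + 2*s - 1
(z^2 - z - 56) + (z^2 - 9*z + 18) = 2*z^2 - 10*z - 38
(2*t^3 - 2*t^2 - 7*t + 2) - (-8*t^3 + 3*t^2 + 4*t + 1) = 10*t^3 - 5*t^2 - 11*t + 1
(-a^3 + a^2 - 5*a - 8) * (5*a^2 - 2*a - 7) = -5*a^5 + 7*a^4 - 20*a^3 - 37*a^2 + 51*a + 56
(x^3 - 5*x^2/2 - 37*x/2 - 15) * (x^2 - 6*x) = x^5 - 17*x^4/2 - 7*x^3/2 + 96*x^2 + 90*x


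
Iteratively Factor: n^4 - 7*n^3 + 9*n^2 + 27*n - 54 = (n - 3)*(n^3 - 4*n^2 - 3*n + 18) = (n - 3)^2*(n^2 - n - 6) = (n - 3)^2*(n + 2)*(n - 3)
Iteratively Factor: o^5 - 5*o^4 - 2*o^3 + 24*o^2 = (o)*(o^4 - 5*o^3 - 2*o^2 + 24*o) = o^2*(o^3 - 5*o^2 - 2*o + 24) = o^2*(o + 2)*(o^2 - 7*o + 12) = o^2*(o - 3)*(o + 2)*(o - 4)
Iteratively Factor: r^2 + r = (r)*(r + 1)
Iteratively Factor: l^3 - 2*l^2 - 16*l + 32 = (l - 2)*(l^2 - 16) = (l - 4)*(l - 2)*(l + 4)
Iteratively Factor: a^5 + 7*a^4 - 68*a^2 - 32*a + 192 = (a + 4)*(a^4 + 3*a^3 - 12*a^2 - 20*a + 48) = (a + 4)^2*(a^3 - a^2 - 8*a + 12) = (a + 3)*(a + 4)^2*(a^2 - 4*a + 4) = (a - 2)*(a + 3)*(a + 4)^2*(a - 2)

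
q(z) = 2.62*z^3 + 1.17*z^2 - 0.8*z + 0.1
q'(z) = 7.86*z^2 + 2.34*z - 0.8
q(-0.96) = -0.37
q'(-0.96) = 4.20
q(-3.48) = -93.36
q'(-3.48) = 86.24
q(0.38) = 0.11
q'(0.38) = 1.22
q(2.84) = 67.28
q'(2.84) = 69.24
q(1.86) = 19.52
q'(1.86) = 30.74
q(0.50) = 0.32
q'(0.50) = 2.34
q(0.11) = 0.03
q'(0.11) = -0.45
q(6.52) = 770.80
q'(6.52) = 348.59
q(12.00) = 4686.34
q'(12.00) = 1159.12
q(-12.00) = -4349.18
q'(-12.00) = 1102.96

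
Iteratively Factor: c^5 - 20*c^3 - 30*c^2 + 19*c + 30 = (c + 3)*(c^4 - 3*c^3 - 11*c^2 + 3*c + 10) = (c - 1)*(c + 3)*(c^3 - 2*c^2 - 13*c - 10) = (c - 1)*(c + 2)*(c + 3)*(c^2 - 4*c - 5) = (c - 1)*(c + 1)*(c + 2)*(c + 3)*(c - 5)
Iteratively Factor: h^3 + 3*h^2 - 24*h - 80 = (h + 4)*(h^2 - h - 20) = (h - 5)*(h + 4)*(h + 4)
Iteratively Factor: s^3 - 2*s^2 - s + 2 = (s + 1)*(s^2 - 3*s + 2) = (s - 2)*(s + 1)*(s - 1)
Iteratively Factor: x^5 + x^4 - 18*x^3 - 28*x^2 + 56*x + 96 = (x - 4)*(x^4 + 5*x^3 + 2*x^2 - 20*x - 24) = (x - 4)*(x - 2)*(x^3 + 7*x^2 + 16*x + 12) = (x - 4)*(x - 2)*(x + 3)*(x^2 + 4*x + 4) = (x - 4)*(x - 2)*(x + 2)*(x + 3)*(x + 2)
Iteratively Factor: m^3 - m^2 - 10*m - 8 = (m - 4)*(m^2 + 3*m + 2) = (m - 4)*(m + 2)*(m + 1)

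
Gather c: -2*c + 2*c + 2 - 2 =0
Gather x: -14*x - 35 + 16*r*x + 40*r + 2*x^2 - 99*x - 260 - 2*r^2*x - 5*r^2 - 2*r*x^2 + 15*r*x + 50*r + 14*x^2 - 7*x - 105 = -5*r^2 + 90*r + x^2*(16 - 2*r) + x*(-2*r^2 + 31*r - 120) - 400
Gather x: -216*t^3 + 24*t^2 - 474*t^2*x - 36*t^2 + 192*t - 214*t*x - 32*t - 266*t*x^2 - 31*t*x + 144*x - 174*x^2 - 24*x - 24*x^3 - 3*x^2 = -216*t^3 - 12*t^2 + 160*t - 24*x^3 + x^2*(-266*t - 177) + x*(-474*t^2 - 245*t + 120)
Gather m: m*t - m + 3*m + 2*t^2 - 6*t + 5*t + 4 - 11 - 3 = m*(t + 2) + 2*t^2 - t - 10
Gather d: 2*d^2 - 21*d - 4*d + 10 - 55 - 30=2*d^2 - 25*d - 75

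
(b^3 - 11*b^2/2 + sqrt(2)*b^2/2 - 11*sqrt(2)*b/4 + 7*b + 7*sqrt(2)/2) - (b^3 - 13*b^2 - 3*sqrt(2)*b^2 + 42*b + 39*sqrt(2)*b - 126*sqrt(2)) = 7*sqrt(2)*b^2/2 + 15*b^2/2 - 167*sqrt(2)*b/4 - 35*b + 259*sqrt(2)/2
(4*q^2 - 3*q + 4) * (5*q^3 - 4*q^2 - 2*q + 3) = 20*q^5 - 31*q^4 + 24*q^3 + 2*q^2 - 17*q + 12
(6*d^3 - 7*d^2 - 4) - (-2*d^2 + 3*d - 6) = 6*d^3 - 5*d^2 - 3*d + 2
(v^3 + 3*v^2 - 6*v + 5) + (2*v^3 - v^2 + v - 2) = 3*v^3 + 2*v^2 - 5*v + 3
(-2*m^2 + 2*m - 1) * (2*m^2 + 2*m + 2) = -4*m^4 - 2*m^2 + 2*m - 2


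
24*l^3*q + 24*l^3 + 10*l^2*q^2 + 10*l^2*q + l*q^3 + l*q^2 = (4*l + q)*(6*l + q)*(l*q + l)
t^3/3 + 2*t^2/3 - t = t*(t/3 + 1)*(t - 1)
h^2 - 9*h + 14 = (h - 7)*(h - 2)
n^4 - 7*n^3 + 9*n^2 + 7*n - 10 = (n - 5)*(n - 2)*(n - 1)*(n + 1)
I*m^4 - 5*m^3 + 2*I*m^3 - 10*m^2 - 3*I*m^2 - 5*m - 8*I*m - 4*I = (m + 1)*(m + I)*(m + 4*I)*(I*m + I)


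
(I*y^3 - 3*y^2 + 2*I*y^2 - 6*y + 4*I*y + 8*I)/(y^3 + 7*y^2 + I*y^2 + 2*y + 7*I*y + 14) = (I*y^2 + 2*y*(-2 + I) - 8)/(y^2 + y*(7 + 2*I) + 14*I)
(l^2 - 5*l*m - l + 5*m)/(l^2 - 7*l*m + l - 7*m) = (l^2 - 5*l*m - l + 5*m)/(l^2 - 7*l*m + l - 7*m)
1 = 1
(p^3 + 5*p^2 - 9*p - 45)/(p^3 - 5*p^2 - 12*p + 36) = (p^2 + 2*p - 15)/(p^2 - 8*p + 12)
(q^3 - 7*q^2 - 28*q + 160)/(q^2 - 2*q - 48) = (q^2 + q - 20)/(q + 6)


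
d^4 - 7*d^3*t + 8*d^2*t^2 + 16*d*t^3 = d*(d - 4*t)^2*(d + t)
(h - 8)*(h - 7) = h^2 - 15*h + 56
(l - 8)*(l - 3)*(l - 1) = l^3 - 12*l^2 + 35*l - 24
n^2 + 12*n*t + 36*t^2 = (n + 6*t)^2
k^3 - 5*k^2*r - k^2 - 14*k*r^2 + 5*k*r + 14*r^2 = (k - 1)*(k - 7*r)*(k + 2*r)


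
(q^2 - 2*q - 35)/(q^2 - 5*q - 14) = (q + 5)/(q + 2)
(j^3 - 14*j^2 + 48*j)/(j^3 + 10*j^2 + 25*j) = (j^2 - 14*j + 48)/(j^2 + 10*j + 25)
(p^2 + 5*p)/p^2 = (p + 5)/p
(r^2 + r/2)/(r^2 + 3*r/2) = (2*r + 1)/(2*r + 3)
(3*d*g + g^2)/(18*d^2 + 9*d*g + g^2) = g/(6*d + g)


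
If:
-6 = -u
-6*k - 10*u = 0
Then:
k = -10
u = 6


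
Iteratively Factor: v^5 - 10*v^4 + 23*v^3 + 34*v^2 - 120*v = (v - 4)*(v^4 - 6*v^3 - v^2 + 30*v) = (v - 5)*(v - 4)*(v^3 - v^2 - 6*v) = (v - 5)*(v - 4)*(v - 3)*(v^2 + 2*v) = (v - 5)*(v - 4)*(v - 3)*(v + 2)*(v)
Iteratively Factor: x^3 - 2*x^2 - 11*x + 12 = (x - 1)*(x^2 - x - 12) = (x - 4)*(x - 1)*(x + 3)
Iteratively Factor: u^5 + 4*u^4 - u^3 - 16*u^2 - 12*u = (u)*(u^4 + 4*u^3 - u^2 - 16*u - 12) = u*(u + 2)*(u^3 + 2*u^2 - 5*u - 6) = u*(u + 1)*(u + 2)*(u^2 + u - 6) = u*(u - 2)*(u + 1)*(u + 2)*(u + 3)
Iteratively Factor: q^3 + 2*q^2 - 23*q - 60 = (q + 4)*(q^2 - 2*q - 15) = (q - 5)*(q + 4)*(q + 3)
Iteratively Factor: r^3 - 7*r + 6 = (r - 2)*(r^2 + 2*r - 3) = (r - 2)*(r - 1)*(r + 3)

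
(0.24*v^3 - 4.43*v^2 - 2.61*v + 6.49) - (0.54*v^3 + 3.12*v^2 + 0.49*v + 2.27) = -0.3*v^3 - 7.55*v^2 - 3.1*v + 4.22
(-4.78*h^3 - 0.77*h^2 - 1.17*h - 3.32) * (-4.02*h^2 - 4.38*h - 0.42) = 19.2156*h^5 + 24.0318*h^4 + 10.0836*h^3 + 18.7944*h^2 + 15.033*h + 1.3944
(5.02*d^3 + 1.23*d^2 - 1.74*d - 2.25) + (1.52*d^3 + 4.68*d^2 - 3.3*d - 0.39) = 6.54*d^3 + 5.91*d^2 - 5.04*d - 2.64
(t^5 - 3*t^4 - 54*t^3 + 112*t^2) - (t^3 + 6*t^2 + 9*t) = t^5 - 3*t^4 - 55*t^3 + 106*t^2 - 9*t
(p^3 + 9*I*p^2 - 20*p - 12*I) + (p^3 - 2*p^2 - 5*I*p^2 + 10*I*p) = 2*p^3 - 2*p^2 + 4*I*p^2 - 20*p + 10*I*p - 12*I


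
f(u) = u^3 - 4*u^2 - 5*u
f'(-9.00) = 310.00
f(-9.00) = -1008.00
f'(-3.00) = 46.00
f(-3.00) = -48.00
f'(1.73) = -9.86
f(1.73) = -15.44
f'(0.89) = -9.74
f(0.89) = -6.91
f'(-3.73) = 66.58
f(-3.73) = -88.90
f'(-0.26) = -2.72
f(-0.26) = 1.01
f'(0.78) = -9.41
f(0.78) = -5.86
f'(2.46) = -6.53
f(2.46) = -21.62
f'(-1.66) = 16.55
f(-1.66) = -7.30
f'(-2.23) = 27.76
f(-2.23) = -19.83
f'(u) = 3*u^2 - 8*u - 5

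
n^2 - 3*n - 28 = (n - 7)*(n + 4)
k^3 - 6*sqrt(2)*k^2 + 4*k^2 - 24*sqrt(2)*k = k*(k + 4)*(k - 6*sqrt(2))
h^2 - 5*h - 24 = (h - 8)*(h + 3)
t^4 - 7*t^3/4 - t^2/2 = t^2*(t - 2)*(t + 1/4)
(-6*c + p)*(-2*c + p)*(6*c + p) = 72*c^3 - 36*c^2*p - 2*c*p^2 + p^3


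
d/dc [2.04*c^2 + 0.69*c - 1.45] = 4.08*c + 0.69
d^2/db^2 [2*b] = 0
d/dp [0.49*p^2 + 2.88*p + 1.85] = 0.98*p + 2.88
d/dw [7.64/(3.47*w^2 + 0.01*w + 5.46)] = (-53.0216*w - 0.0764)/(3.47*w^2 + 0.01*w + 5.46)^2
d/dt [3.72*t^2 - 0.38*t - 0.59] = 7.44*t - 0.38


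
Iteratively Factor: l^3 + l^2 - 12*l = (l - 3)*(l^2 + 4*l) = l*(l - 3)*(l + 4)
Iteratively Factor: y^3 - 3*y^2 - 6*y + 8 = (y - 1)*(y^2 - 2*y - 8) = (y - 1)*(y + 2)*(y - 4)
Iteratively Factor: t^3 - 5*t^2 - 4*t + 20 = (t - 5)*(t^2 - 4) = (t - 5)*(t + 2)*(t - 2)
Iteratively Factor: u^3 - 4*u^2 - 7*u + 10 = (u - 5)*(u^2 + u - 2) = (u - 5)*(u - 1)*(u + 2)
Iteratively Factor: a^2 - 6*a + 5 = (a - 5)*(a - 1)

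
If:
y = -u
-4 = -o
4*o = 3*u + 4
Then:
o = 4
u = 4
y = -4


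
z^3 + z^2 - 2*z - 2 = (z + 1)*(z - sqrt(2))*(z + sqrt(2))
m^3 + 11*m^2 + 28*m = m*(m + 4)*(m + 7)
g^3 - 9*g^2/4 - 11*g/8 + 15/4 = (g - 2)*(g - 3/2)*(g + 5/4)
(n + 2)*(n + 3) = n^2 + 5*n + 6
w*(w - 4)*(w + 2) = w^3 - 2*w^2 - 8*w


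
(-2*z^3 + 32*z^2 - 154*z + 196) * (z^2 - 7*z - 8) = -2*z^5 + 46*z^4 - 362*z^3 + 1018*z^2 - 140*z - 1568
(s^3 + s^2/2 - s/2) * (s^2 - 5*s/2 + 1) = s^5 - 2*s^4 - 3*s^3/4 + 7*s^2/4 - s/2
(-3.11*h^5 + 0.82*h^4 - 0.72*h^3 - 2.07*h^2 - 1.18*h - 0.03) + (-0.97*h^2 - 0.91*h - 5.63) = -3.11*h^5 + 0.82*h^4 - 0.72*h^3 - 3.04*h^2 - 2.09*h - 5.66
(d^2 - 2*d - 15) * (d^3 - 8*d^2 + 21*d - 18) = d^5 - 10*d^4 + 22*d^3 + 60*d^2 - 279*d + 270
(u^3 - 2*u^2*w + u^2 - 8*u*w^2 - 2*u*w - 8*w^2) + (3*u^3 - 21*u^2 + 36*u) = 4*u^3 - 2*u^2*w - 20*u^2 - 8*u*w^2 - 2*u*w + 36*u - 8*w^2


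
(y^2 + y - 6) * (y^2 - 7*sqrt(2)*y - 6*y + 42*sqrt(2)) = y^4 - 7*sqrt(2)*y^3 - 5*y^3 - 12*y^2 + 35*sqrt(2)*y^2 + 36*y + 84*sqrt(2)*y - 252*sqrt(2)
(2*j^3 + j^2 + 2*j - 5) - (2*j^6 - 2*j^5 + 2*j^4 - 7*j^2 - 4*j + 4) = -2*j^6 + 2*j^5 - 2*j^4 + 2*j^3 + 8*j^2 + 6*j - 9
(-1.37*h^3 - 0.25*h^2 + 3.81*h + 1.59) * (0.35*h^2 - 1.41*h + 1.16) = -0.4795*h^5 + 1.8442*h^4 + 0.0967999999999999*h^3 - 5.1056*h^2 + 2.1777*h + 1.8444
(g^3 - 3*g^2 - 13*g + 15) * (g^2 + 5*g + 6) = g^5 + 2*g^4 - 22*g^3 - 68*g^2 - 3*g + 90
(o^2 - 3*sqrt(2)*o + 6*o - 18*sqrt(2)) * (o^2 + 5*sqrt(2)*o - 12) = o^4 + 2*sqrt(2)*o^3 + 6*o^3 - 42*o^2 + 12*sqrt(2)*o^2 - 252*o + 36*sqrt(2)*o + 216*sqrt(2)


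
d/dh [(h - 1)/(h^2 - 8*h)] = (-h^2 + 2*h - 8)/(h^2*(h^2 - 16*h + 64))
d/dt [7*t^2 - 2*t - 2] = 14*t - 2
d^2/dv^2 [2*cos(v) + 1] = -2*cos(v)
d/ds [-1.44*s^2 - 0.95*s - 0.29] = -2.88*s - 0.95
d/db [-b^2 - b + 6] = -2*b - 1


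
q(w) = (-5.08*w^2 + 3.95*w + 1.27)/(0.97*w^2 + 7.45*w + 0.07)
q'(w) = (3.95 - 10.16*w)/(0.97*w^2 + 7.45*w + 0.07) + (-1.94*w - 7.45)*(-5.08*w^2 + 3.95*w + 1.27)/(0.97*w^2 + 7.45*w + 0.07)^2 = (-41.6775*w^2 - 3.175*w - 9.185)/(0.9409*w^4 + 14.453*w^3 + 55.6383*w^2 + 1.043*w + 0.0049)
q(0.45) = 0.56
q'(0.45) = -1.45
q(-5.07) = 11.70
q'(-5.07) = -6.53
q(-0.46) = 0.51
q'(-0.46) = -1.67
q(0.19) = 1.21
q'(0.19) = -4.88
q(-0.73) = 0.89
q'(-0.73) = -1.24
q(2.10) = -0.64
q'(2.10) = -0.50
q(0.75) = 0.22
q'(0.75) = -0.91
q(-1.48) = 1.78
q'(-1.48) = -1.23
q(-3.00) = 4.15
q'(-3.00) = -2.04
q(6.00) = -1.98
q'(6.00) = -0.24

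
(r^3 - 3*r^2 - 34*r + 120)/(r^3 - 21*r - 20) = (r^2 + 2*r - 24)/(r^2 + 5*r + 4)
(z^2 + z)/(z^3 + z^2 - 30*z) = (z + 1)/(z^2 + z - 30)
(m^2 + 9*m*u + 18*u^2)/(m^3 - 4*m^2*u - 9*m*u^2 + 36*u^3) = (m + 6*u)/(m^2 - 7*m*u + 12*u^2)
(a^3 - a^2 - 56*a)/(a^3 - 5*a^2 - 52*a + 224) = a/(a - 4)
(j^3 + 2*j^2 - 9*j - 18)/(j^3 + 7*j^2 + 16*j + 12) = (j - 3)/(j + 2)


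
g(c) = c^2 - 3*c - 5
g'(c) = 2*c - 3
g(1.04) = -7.04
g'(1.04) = -0.92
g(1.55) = -7.25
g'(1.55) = 0.10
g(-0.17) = -4.46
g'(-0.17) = -3.34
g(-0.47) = -3.37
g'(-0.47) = -3.94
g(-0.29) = -4.05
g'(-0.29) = -3.58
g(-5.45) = 41.05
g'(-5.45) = -13.90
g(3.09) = -4.72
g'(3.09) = 3.18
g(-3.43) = 17.05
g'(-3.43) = -9.86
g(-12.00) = 175.00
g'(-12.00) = -27.00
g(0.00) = -5.00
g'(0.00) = -3.00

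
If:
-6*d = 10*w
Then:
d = -5*w/3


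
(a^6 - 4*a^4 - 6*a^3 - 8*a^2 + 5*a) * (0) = 0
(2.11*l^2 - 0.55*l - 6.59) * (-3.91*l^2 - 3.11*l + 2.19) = -8.2501*l^4 - 4.4116*l^3 + 32.0983*l^2 + 19.2904*l - 14.4321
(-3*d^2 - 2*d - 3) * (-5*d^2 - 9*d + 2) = 15*d^4 + 37*d^3 + 27*d^2 + 23*d - 6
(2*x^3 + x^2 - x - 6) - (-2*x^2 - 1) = 2*x^3 + 3*x^2 - x - 5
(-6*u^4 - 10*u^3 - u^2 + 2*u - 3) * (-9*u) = 54*u^5 + 90*u^4 + 9*u^3 - 18*u^2 + 27*u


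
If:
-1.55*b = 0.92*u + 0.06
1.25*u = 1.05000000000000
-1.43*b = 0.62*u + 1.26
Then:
No Solution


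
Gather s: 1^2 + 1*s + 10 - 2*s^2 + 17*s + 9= -2*s^2 + 18*s + 20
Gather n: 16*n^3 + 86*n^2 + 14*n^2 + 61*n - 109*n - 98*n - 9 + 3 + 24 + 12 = 16*n^3 + 100*n^2 - 146*n + 30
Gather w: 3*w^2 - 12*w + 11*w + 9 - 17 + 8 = 3*w^2 - w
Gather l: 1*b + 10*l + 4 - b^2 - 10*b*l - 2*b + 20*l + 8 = -b^2 - b + l*(30 - 10*b) + 12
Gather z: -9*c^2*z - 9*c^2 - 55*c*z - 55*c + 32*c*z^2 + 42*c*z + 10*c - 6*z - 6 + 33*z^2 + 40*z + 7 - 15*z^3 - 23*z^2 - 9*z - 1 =-9*c^2 - 45*c - 15*z^3 + z^2*(32*c + 10) + z*(-9*c^2 - 13*c + 25)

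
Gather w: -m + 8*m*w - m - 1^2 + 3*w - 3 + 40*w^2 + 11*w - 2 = -2*m + 40*w^2 + w*(8*m + 14) - 6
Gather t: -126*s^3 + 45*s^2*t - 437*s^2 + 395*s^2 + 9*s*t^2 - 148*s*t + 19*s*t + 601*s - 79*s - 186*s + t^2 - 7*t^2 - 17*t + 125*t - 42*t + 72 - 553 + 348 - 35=-126*s^3 - 42*s^2 + 336*s + t^2*(9*s - 6) + t*(45*s^2 - 129*s + 66) - 168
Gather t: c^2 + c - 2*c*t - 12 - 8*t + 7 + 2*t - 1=c^2 + c + t*(-2*c - 6) - 6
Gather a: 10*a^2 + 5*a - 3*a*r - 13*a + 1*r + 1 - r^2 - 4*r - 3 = 10*a^2 + a*(-3*r - 8) - r^2 - 3*r - 2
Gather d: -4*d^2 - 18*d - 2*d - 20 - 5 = -4*d^2 - 20*d - 25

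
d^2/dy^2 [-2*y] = 0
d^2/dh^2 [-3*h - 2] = 0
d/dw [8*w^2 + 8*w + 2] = 16*w + 8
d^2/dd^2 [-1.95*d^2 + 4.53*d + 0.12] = -3.90000000000000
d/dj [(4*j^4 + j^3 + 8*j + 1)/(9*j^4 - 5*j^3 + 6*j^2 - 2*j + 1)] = (-29*j^6 + 48*j^5 - 234*j^4 + 56*j^3 - 30*j^2 - 12*j + 10)/(81*j^8 - 90*j^7 + 133*j^6 - 96*j^5 + 74*j^4 - 34*j^3 + 16*j^2 - 4*j + 1)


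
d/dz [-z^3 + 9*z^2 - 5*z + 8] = -3*z^2 + 18*z - 5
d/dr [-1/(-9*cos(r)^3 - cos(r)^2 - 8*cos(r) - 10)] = (27*cos(r)^2 + 2*cos(r) + 8)*sin(r)/(9*cos(r)^3 + cos(r)^2 + 8*cos(r) + 10)^2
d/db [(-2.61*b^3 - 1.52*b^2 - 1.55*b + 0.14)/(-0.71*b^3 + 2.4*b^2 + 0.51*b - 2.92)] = (-7.3432*b^4 - 4.8632*b^3 + 26.1066*b^2 + 8.2048*b + 4.4546)/(0.5041*b^6 - 3.408*b^5 + 5.0358*b^4 + 6.5944*b^3 - 13.7559*b^2 - 2.9784*b + 8.5264)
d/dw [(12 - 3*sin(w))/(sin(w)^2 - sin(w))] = 3*(cos(w) - 8/tan(w) + 4*cos(w)/sin(w)^2)/(sin(w) - 1)^2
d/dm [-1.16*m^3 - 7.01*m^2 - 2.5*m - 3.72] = -3.48*m^2 - 14.02*m - 2.5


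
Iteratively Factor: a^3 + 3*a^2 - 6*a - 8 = (a - 2)*(a^2 + 5*a + 4) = (a - 2)*(a + 4)*(a + 1)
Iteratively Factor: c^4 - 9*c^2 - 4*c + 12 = (c - 1)*(c^3 + c^2 - 8*c - 12) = (c - 1)*(c + 2)*(c^2 - c - 6) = (c - 1)*(c + 2)^2*(c - 3)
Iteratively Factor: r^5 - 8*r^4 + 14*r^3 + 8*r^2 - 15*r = (r - 1)*(r^4 - 7*r^3 + 7*r^2 + 15*r) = (r - 5)*(r - 1)*(r^3 - 2*r^2 - 3*r) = (r - 5)*(r - 1)*(r + 1)*(r^2 - 3*r) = (r - 5)*(r - 3)*(r - 1)*(r + 1)*(r)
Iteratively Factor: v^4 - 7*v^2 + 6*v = (v + 3)*(v^3 - 3*v^2 + 2*v) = v*(v + 3)*(v^2 - 3*v + 2) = v*(v - 2)*(v + 3)*(v - 1)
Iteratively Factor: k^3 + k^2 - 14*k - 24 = (k - 4)*(k^2 + 5*k + 6) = (k - 4)*(k + 3)*(k + 2)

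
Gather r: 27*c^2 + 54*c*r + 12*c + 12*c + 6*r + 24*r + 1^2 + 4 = 27*c^2 + 24*c + r*(54*c + 30) + 5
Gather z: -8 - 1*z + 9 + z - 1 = 0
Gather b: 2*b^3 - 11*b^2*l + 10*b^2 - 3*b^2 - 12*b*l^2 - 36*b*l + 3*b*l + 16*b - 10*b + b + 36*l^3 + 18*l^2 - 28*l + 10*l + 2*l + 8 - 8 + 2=2*b^3 + b^2*(7 - 11*l) + b*(-12*l^2 - 33*l + 7) + 36*l^3 + 18*l^2 - 16*l + 2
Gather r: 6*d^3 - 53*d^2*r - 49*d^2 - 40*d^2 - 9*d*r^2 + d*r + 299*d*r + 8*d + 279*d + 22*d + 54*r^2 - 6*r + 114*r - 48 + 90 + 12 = 6*d^3 - 89*d^2 + 309*d + r^2*(54 - 9*d) + r*(-53*d^2 + 300*d + 108) + 54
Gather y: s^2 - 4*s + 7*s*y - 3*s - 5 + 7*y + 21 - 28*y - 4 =s^2 - 7*s + y*(7*s - 21) + 12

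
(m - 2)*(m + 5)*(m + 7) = m^3 + 10*m^2 + 11*m - 70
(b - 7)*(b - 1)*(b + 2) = b^3 - 6*b^2 - 9*b + 14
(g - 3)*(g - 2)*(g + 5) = g^3 - 19*g + 30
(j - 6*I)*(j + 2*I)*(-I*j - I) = -I*j^3 - 4*j^2 - I*j^2 - 4*j - 12*I*j - 12*I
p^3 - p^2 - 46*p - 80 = (p - 8)*(p + 2)*(p + 5)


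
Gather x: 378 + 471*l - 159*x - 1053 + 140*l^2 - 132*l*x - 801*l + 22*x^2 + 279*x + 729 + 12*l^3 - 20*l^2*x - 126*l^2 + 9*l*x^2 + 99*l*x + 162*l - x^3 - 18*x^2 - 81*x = 12*l^3 + 14*l^2 - 168*l - x^3 + x^2*(9*l + 4) + x*(-20*l^2 - 33*l + 39) + 54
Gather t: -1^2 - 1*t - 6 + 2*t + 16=t + 9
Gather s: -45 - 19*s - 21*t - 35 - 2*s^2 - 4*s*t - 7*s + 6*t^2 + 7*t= -2*s^2 + s*(-4*t - 26) + 6*t^2 - 14*t - 80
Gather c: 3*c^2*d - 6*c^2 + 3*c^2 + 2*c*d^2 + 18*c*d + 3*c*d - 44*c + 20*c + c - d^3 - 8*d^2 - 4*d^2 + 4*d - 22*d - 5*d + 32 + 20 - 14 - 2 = c^2*(3*d - 3) + c*(2*d^2 + 21*d - 23) - d^3 - 12*d^2 - 23*d + 36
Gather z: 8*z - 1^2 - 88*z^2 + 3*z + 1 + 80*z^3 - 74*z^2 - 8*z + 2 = 80*z^3 - 162*z^2 + 3*z + 2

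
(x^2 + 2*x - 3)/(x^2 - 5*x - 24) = (x - 1)/(x - 8)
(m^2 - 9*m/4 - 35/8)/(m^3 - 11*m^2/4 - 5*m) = (m - 7/2)/(m*(m - 4))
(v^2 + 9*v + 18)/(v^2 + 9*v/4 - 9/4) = 4*(v + 6)/(4*v - 3)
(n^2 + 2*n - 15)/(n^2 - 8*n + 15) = (n + 5)/(n - 5)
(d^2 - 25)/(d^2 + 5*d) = (d - 5)/d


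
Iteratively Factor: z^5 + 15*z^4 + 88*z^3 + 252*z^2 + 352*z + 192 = (z + 4)*(z^4 + 11*z^3 + 44*z^2 + 76*z + 48) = (z + 4)^2*(z^3 + 7*z^2 + 16*z + 12) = (z + 2)*(z + 4)^2*(z^2 + 5*z + 6) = (z + 2)*(z + 3)*(z + 4)^2*(z + 2)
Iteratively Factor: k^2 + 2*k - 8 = (k - 2)*(k + 4)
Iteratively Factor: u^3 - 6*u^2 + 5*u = (u - 1)*(u^2 - 5*u) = (u - 5)*(u - 1)*(u)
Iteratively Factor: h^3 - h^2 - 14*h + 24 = (h - 2)*(h^2 + h - 12) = (h - 3)*(h - 2)*(h + 4)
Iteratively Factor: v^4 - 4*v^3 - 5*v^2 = (v)*(v^3 - 4*v^2 - 5*v) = v*(v - 5)*(v^2 + v) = v*(v - 5)*(v + 1)*(v)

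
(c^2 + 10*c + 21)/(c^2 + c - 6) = (c + 7)/(c - 2)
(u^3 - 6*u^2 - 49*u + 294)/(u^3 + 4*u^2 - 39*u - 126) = (u - 7)/(u + 3)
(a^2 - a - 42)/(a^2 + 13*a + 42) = (a - 7)/(a + 7)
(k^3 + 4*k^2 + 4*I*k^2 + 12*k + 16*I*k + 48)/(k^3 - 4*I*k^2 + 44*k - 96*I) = (k + 4)/(k - 8*I)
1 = 1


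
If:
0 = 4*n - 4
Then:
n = 1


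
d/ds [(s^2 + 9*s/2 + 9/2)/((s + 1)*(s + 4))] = (s^2 - 2*s - 9)/(2*(s^4 + 10*s^3 + 33*s^2 + 40*s + 16))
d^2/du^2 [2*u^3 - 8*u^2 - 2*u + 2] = 12*u - 16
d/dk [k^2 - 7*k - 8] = 2*k - 7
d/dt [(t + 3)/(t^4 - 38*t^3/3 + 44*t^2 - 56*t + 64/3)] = 3*(-9*t^3 + 22*t^2 + 254*t - 284)/(9*t^7 - 210*t^6 + 1816*t^5 - 7408*t^4 + 15760*t^3 - 17696*t^2 + 9728*t - 2048)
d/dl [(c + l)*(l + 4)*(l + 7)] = 2*c*l + 11*c + 3*l^2 + 22*l + 28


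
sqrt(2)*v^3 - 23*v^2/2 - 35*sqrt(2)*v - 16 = (v - 8*sqrt(2))*(v + 2*sqrt(2))*(sqrt(2)*v + 1/2)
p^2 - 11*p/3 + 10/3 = (p - 2)*(p - 5/3)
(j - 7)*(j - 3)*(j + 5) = j^3 - 5*j^2 - 29*j + 105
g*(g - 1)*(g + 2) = g^3 + g^2 - 2*g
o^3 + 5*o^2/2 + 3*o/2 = o*(o + 1)*(o + 3/2)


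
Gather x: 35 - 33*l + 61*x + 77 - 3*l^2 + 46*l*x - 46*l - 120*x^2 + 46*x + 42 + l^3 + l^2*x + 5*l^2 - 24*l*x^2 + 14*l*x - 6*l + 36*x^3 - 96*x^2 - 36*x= l^3 + 2*l^2 - 85*l + 36*x^3 + x^2*(-24*l - 216) + x*(l^2 + 60*l + 71) + 154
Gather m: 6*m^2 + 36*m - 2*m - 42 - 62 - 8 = 6*m^2 + 34*m - 112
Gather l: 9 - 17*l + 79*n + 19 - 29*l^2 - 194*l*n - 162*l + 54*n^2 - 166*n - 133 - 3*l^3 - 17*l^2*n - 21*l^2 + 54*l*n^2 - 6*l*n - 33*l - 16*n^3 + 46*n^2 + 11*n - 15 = -3*l^3 + l^2*(-17*n - 50) + l*(54*n^2 - 200*n - 212) - 16*n^3 + 100*n^2 - 76*n - 120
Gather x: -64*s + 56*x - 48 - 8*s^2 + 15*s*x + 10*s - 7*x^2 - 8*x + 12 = -8*s^2 - 54*s - 7*x^2 + x*(15*s + 48) - 36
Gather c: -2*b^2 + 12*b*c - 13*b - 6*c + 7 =-2*b^2 - 13*b + c*(12*b - 6) + 7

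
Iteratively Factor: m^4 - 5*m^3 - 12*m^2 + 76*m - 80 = (m - 5)*(m^3 - 12*m + 16) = (m - 5)*(m + 4)*(m^2 - 4*m + 4) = (m - 5)*(m - 2)*(m + 4)*(m - 2)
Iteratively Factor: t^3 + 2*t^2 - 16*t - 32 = (t - 4)*(t^2 + 6*t + 8) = (t - 4)*(t + 2)*(t + 4)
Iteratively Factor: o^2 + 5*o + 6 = (o + 3)*(o + 2)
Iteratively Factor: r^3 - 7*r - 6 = (r - 3)*(r^2 + 3*r + 2) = (r - 3)*(r + 1)*(r + 2)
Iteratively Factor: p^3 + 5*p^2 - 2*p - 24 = (p - 2)*(p^2 + 7*p + 12) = (p - 2)*(p + 4)*(p + 3)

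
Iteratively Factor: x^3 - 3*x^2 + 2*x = (x - 2)*(x^2 - x) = x*(x - 2)*(x - 1)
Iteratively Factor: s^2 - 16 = (s + 4)*(s - 4)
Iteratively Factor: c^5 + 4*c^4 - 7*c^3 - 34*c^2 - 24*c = (c + 2)*(c^4 + 2*c^3 - 11*c^2 - 12*c) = (c + 1)*(c + 2)*(c^3 + c^2 - 12*c) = c*(c + 1)*(c + 2)*(c^2 + c - 12) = c*(c - 3)*(c + 1)*(c + 2)*(c + 4)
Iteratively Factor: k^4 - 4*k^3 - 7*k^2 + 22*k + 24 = (k - 4)*(k^3 - 7*k - 6) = (k - 4)*(k + 1)*(k^2 - k - 6) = (k - 4)*(k + 1)*(k + 2)*(k - 3)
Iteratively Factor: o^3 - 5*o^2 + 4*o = (o - 4)*(o^2 - o) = o*(o - 4)*(o - 1)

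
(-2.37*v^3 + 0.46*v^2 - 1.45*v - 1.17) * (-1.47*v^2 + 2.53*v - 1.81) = 3.4839*v^5 - 6.6723*v^4 + 7.585*v^3 - 2.7812*v^2 - 0.3356*v + 2.1177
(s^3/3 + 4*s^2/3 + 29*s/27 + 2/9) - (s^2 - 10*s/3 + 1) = s^3/3 + s^2/3 + 119*s/27 - 7/9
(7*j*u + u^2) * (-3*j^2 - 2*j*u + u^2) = -21*j^3*u - 17*j^2*u^2 + 5*j*u^3 + u^4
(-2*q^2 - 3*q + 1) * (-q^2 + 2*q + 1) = 2*q^4 - q^3 - 9*q^2 - q + 1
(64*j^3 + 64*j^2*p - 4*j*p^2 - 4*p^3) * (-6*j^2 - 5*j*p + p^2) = -384*j^5 - 704*j^4*p - 232*j^3*p^2 + 108*j^2*p^3 + 16*j*p^4 - 4*p^5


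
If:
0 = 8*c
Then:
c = 0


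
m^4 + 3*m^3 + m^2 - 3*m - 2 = (m - 1)*(m + 1)^2*(m + 2)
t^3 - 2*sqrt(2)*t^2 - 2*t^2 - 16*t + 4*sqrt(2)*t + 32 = (t - 2)*(t - 4*sqrt(2))*(t + 2*sqrt(2))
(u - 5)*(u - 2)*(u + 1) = u^3 - 6*u^2 + 3*u + 10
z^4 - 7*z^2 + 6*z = z*(z - 2)*(z - 1)*(z + 3)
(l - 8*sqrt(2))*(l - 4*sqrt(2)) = l^2 - 12*sqrt(2)*l + 64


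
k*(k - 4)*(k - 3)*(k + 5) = k^4 - 2*k^3 - 23*k^2 + 60*k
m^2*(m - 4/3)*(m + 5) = m^4 + 11*m^3/3 - 20*m^2/3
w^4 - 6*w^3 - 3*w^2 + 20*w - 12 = (w - 6)*(w - 1)^2*(w + 2)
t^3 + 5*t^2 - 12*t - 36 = (t - 3)*(t + 2)*(t + 6)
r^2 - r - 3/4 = (r - 3/2)*(r + 1/2)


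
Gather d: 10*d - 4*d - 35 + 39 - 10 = 6*d - 6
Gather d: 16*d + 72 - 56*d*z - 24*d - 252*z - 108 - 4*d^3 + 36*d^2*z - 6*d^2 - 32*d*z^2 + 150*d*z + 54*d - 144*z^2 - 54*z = -4*d^3 + d^2*(36*z - 6) + d*(-32*z^2 + 94*z + 46) - 144*z^2 - 306*z - 36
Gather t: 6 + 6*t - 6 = 6*t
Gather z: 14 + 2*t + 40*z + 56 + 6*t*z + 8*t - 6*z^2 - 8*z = 10*t - 6*z^2 + z*(6*t + 32) + 70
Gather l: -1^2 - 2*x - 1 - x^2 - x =-x^2 - 3*x - 2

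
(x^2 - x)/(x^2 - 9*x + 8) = x/(x - 8)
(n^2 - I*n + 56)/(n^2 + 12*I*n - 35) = (n - 8*I)/(n + 5*I)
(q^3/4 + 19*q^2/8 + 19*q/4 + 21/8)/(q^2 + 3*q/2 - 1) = (2*q^3 + 19*q^2 + 38*q + 21)/(4*(2*q^2 + 3*q - 2))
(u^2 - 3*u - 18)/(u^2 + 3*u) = (u - 6)/u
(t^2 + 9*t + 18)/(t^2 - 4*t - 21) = (t + 6)/(t - 7)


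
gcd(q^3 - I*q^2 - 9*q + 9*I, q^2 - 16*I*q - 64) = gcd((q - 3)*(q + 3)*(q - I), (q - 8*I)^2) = 1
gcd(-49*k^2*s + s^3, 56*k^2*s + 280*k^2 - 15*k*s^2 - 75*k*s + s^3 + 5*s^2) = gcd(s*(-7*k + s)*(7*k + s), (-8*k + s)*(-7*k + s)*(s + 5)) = -7*k + s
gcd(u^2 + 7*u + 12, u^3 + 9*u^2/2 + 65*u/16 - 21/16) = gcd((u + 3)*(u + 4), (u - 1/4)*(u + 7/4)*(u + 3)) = u + 3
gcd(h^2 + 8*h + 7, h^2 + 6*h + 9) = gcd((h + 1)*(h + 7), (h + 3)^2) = 1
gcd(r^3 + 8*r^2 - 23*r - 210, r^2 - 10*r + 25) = r - 5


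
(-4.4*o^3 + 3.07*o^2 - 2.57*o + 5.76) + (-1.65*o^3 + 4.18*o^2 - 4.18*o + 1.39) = -6.05*o^3 + 7.25*o^2 - 6.75*o + 7.15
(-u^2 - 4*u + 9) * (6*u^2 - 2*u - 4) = -6*u^4 - 22*u^3 + 66*u^2 - 2*u - 36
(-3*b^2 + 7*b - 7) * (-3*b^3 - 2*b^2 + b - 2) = 9*b^5 - 15*b^4 + 4*b^3 + 27*b^2 - 21*b + 14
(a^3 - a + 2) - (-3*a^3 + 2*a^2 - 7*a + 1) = 4*a^3 - 2*a^2 + 6*a + 1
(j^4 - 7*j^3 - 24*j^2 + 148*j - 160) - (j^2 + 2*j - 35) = j^4 - 7*j^3 - 25*j^2 + 146*j - 125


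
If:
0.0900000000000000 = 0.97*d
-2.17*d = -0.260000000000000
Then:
No Solution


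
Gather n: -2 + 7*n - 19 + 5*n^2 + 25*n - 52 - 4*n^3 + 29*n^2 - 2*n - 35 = -4*n^3 + 34*n^2 + 30*n - 108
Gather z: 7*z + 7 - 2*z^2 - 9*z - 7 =-2*z^2 - 2*z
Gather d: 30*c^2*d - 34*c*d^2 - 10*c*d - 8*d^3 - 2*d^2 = -8*d^3 + d^2*(-34*c - 2) + d*(30*c^2 - 10*c)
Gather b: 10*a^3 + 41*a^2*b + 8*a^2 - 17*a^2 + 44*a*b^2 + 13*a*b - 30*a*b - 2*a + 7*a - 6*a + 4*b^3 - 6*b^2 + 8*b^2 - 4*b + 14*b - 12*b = 10*a^3 - 9*a^2 - a + 4*b^3 + b^2*(44*a + 2) + b*(41*a^2 - 17*a - 2)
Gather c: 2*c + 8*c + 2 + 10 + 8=10*c + 20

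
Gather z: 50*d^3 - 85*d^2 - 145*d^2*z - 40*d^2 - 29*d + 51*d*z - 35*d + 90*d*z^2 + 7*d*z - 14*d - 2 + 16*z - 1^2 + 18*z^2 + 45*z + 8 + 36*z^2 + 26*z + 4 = 50*d^3 - 125*d^2 - 78*d + z^2*(90*d + 54) + z*(-145*d^2 + 58*d + 87) + 9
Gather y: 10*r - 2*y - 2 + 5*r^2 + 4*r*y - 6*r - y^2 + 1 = 5*r^2 + 4*r - y^2 + y*(4*r - 2) - 1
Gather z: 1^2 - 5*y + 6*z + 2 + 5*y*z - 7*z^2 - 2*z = -5*y - 7*z^2 + z*(5*y + 4) + 3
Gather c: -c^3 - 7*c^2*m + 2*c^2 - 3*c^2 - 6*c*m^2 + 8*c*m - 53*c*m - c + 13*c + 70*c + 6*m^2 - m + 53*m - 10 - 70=-c^3 + c^2*(-7*m - 1) + c*(-6*m^2 - 45*m + 82) + 6*m^2 + 52*m - 80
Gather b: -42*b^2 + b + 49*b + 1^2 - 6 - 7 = -42*b^2 + 50*b - 12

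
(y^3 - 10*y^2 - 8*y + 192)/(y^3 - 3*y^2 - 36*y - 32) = (y - 6)/(y + 1)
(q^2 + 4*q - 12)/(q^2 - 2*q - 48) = (q - 2)/(q - 8)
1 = 1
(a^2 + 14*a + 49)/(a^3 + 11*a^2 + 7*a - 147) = 1/(a - 3)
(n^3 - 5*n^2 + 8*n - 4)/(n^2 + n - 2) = (n^2 - 4*n + 4)/(n + 2)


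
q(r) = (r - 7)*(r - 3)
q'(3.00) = -4.00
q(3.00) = 0.00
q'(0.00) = -10.00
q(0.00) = 21.00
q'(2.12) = -5.76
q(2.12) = 4.29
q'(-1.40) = -12.80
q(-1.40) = 36.96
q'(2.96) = -4.08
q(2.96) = 0.16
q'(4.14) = -1.72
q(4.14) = -3.26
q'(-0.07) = -10.14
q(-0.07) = 21.70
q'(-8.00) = -26.00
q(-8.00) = 165.00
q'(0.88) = -8.24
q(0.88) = 12.97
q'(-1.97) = -13.94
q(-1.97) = 44.58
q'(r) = 2*r - 10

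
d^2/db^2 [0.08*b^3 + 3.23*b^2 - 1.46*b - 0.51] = 0.48*b + 6.46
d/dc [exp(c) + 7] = exp(c)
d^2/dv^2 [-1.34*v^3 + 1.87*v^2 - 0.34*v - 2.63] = 3.74 - 8.04*v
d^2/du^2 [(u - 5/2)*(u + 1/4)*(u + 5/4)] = 6*u - 2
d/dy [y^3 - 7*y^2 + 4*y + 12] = 3*y^2 - 14*y + 4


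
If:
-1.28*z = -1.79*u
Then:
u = 0.715083798882682*z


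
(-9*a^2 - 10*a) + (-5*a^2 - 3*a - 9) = -14*a^2 - 13*a - 9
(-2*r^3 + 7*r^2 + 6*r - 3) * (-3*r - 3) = 6*r^4 - 15*r^3 - 39*r^2 - 9*r + 9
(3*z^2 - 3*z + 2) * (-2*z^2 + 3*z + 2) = -6*z^4 + 15*z^3 - 7*z^2 + 4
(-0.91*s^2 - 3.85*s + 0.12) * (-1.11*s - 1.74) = 1.0101*s^3 + 5.8569*s^2 + 6.5658*s - 0.2088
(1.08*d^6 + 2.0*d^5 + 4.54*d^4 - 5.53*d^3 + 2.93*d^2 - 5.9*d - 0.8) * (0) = 0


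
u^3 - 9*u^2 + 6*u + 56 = (u - 7)*(u - 4)*(u + 2)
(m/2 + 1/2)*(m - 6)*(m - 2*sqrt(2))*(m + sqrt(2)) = m^4/2 - 5*m^3/2 - sqrt(2)*m^3/2 - 5*m^2 + 5*sqrt(2)*m^2/2 + 3*sqrt(2)*m + 10*m + 12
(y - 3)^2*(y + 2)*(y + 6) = y^4 + 2*y^3 - 27*y^2 + 108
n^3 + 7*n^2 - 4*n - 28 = (n - 2)*(n + 2)*(n + 7)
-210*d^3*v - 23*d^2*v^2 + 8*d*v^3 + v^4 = v*(-5*d + v)*(6*d + v)*(7*d + v)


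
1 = 1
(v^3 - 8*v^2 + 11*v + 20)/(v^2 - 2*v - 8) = (v^2 - 4*v - 5)/(v + 2)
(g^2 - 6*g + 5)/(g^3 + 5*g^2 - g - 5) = (g - 5)/(g^2 + 6*g + 5)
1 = 1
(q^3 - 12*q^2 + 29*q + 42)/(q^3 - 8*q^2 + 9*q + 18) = (q - 7)/(q - 3)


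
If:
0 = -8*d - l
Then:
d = -l/8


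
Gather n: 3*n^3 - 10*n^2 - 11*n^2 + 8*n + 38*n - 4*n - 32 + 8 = 3*n^3 - 21*n^2 + 42*n - 24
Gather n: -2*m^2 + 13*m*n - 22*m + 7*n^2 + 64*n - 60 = -2*m^2 - 22*m + 7*n^2 + n*(13*m + 64) - 60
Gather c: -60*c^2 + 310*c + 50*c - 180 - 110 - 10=-60*c^2 + 360*c - 300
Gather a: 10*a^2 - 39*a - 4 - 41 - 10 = 10*a^2 - 39*a - 55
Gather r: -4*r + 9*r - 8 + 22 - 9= 5*r + 5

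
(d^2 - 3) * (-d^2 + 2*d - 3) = -d^4 + 2*d^3 - 6*d + 9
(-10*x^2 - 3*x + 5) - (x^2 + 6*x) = -11*x^2 - 9*x + 5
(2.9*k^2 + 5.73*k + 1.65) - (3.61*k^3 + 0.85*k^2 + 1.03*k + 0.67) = -3.61*k^3 + 2.05*k^2 + 4.7*k + 0.98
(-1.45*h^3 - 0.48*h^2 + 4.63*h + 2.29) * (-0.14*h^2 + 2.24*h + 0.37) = 0.203*h^5 - 3.1808*h^4 - 2.2599*h^3 + 9.873*h^2 + 6.8427*h + 0.8473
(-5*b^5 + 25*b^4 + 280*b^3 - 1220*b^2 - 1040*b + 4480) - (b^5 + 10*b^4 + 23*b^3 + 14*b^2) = -6*b^5 + 15*b^4 + 257*b^3 - 1234*b^2 - 1040*b + 4480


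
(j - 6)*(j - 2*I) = j^2 - 6*j - 2*I*j + 12*I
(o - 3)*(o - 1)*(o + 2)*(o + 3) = o^4 + o^3 - 11*o^2 - 9*o + 18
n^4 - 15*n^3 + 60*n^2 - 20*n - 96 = (n - 8)*(n - 6)*(n - 2)*(n + 1)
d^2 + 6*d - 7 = (d - 1)*(d + 7)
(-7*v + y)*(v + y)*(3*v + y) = -21*v^3 - 25*v^2*y - 3*v*y^2 + y^3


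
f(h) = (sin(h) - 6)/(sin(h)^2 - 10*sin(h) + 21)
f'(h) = (-2*sin(h)*cos(h) + 10*cos(h))*(sin(h) - 6)/(sin(h)^2 - 10*sin(h) + 21)^2 + cos(h)/(sin(h)^2 - 10*sin(h) + 21)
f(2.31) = -0.37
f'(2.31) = 0.10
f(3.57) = -0.25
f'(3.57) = 0.06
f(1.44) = -0.42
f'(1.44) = -0.03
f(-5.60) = -0.36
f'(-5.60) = -0.11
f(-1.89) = -0.22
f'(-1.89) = 0.02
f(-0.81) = -0.23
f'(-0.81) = -0.04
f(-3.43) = -0.31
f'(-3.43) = 0.10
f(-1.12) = -0.22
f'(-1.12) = -0.02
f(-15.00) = -0.24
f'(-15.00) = 0.05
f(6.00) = -0.26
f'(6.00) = -0.07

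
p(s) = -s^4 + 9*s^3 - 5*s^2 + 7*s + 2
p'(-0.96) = 45.02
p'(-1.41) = 85.99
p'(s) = -4*s^3 + 27*s^2 - 10*s + 7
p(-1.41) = -46.99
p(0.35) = 4.21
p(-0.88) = -14.76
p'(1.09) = 23.00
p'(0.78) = 13.73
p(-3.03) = -399.77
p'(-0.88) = 39.43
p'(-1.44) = 89.33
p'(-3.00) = 388.00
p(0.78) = 8.32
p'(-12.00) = 10927.00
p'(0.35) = 6.64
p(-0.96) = -18.14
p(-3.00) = -388.00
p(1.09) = 13.93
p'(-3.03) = 396.46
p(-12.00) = -37090.00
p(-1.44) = -49.62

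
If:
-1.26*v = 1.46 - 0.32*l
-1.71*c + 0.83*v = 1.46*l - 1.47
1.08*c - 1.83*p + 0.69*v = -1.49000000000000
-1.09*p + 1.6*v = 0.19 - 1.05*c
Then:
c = -351.29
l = 481.28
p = -160.86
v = 121.07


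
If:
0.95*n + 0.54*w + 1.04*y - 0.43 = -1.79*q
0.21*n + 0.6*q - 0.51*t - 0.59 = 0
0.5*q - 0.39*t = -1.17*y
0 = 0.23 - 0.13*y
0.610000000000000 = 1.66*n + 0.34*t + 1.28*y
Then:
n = 6.91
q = -34.27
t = -38.62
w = 98.81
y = 1.77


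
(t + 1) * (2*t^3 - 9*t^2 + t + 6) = 2*t^4 - 7*t^3 - 8*t^2 + 7*t + 6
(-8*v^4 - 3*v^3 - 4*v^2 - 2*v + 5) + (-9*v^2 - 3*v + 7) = -8*v^4 - 3*v^3 - 13*v^2 - 5*v + 12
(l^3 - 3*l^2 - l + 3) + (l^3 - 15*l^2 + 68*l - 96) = 2*l^3 - 18*l^2 + 67*l - 93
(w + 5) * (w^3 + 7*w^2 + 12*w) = w^4 + 12*w^3 + 47*w^2 + 60*w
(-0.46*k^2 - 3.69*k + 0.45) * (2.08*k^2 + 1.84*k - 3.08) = -0.9568*k^4 - 8.5216*k^3 - 4.4368*k^2 + 12.1932*k - 1.386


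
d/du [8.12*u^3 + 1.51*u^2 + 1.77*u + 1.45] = 24.36*u^2 + 3.02*u + 1.77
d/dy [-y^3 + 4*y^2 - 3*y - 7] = -3*y^2 + 8*y - 3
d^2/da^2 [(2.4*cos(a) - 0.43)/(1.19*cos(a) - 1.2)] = (2.818277*sin(a)^2 - 2.84196*cos(a) + 2.818277)/(1.685159*cos(a)^3 - 5.09796*cos(a)^2 + 5.1408*cos(a) - 1.728)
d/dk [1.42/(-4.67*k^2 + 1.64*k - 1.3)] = (13.2628*k - 2.3288)/(4.67*k^2 - 1.64*k + 1.3)^2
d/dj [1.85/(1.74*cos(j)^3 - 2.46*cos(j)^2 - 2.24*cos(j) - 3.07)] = (9.657*cos(j)^2 - 9.102*cos(j) - 4.144)*sin(j)/(-1.74*cos(j)^3 + 2.46*cos(j)^2 + 2.24*cos(j) + 3.07)^2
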